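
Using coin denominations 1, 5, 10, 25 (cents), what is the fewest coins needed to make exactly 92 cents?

Greedy: take as many of the largest coin as possible, then repeat with the remainder.
92 − 3×25→17 − 1×10→7 − 1×5→2 − 2×1→0
Total coins = 3 + 1 + 1 + 2 = 7

7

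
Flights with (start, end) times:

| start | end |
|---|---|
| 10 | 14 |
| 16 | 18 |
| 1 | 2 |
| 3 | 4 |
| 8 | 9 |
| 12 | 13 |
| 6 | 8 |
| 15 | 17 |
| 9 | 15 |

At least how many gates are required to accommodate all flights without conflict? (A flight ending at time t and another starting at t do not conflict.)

3

Count concurrent intervals with a sweep; the peak is the room count.
starts: [1, 3, 6, 8, 9, 10, 12, 15, 16]
ends:   [2, 4, 8, 9, 13, 14, 15, 17, 18]
s1→1 e2→0 s3→1 e4→0 s6→1 e8→0 s8→1 e9→0 s9→1 s10→2 s12→3  — peak 3.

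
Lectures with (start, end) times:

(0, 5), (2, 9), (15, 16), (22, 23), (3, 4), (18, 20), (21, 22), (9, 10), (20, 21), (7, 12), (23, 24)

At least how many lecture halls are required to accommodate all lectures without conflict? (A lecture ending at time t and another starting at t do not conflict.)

starts: [0, 2, 3, 7, 9, 15, 18, 20, 21, 22, 23]
ends:   [4, 5, 9, 10, 12, 16, 20, 21, 22, 23, 24]
s0→1 s2→2 s3→3  — peak 3.

3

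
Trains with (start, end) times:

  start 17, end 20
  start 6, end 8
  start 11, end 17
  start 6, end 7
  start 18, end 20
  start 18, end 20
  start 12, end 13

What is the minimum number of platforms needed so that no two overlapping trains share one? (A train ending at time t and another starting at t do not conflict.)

3

Events (time:±→running): 6:+→1 6:+→2 7:-→1 8:-→0 11:+→1 12:+→2 13:-→1 17:-→0 17:+→1 18:+→2 18:+→3 … peak 3.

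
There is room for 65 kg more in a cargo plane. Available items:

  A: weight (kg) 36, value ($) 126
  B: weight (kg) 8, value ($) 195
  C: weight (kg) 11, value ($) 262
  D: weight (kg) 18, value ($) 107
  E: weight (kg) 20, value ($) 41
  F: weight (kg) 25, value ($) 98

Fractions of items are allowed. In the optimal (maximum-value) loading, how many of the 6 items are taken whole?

Sort by value per unit weight and fill in that order.
Order: B (195/8=24.38) > C (262/11=23.82) > D (107/18=5.94) > F (98/25=3.92) > A (126/36=3.50) > E (41/20=2.05)
Fill: take B (8 @ 195) → take C (11 @ 262) → take D (18 @ 107) → take F (25 @ 98) → take 3/36 of A → 10.50; 65/65 used.
4 item(s) taken whole; one partial (take 3/36 of A).

4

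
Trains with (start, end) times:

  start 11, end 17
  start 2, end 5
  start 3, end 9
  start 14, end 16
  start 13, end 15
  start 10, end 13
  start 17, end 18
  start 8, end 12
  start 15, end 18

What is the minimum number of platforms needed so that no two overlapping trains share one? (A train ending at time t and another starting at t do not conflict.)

3

Count concurrent intervals with a sweep; the peak is the room count.
Events (time:±→running): 2:+→1 3:+→2 5:-→1 8:+→2 9:-→1 10:+→2 11:+→3 … peak 3.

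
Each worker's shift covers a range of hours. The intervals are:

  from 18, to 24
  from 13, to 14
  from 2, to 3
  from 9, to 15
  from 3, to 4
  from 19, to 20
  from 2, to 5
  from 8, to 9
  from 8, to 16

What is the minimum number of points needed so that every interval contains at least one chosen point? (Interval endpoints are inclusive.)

4

Sort by right endpoint; whenever an interval is uncovered, place a point at its right end.
By right end: [2,3]  [3,4]  [2,5]  [8,9]  [13,14]  [9,15]  [8,16]  [19,20]  [18,24]
[2,3] uncovered → point at 3; [8,9] uncovered → point at 9; [13,14] uncovered → point at 14; [19,20] uncovered → point at 20.
Points: 3, 9, 14, 20 (4 total).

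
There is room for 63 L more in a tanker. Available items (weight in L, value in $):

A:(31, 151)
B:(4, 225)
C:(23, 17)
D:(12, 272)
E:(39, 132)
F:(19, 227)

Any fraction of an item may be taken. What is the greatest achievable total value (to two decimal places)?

860.39

Greedy by value/weight ratio, highest first.
Order: B (225/4=56.25) > D (272/12=22.67) > F (227/19=11.95) > A (151/31=4.87) > E (132/39=3.38) > C (17/23=0.74)
Fill: take B (4 @ 225) → take D (12 @ 272) → take F (19 @ 227) → take 28/31 of A → 136.39; 63/63 used.
Total value = 860.39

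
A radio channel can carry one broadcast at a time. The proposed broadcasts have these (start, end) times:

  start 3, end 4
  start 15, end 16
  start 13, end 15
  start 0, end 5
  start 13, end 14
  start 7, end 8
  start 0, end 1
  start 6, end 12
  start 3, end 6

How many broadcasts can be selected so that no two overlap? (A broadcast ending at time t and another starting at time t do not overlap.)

Greedy by earliest finish: after sorting by end time, pick each interval compatible with the last pick.
Sorted by end: (0,1)  (3,4)  (0,5)  (3,6)  (7,8)  (6,12)  (13,14)  (13,15)  (15,16)
take (0,1); take (3,4); take (7,8); take (13,14); skip (13,15); take (15,16).
Selected 5 broadcasts.

5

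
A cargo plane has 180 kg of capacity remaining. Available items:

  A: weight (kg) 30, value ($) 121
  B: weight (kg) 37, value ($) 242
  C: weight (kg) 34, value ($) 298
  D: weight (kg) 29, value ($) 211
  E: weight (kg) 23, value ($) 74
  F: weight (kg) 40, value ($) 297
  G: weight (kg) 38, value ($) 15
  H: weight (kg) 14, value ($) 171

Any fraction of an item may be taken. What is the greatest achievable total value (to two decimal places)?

Ratios (sorted): H 12.21, C 8.76, F 7.42, D 7.28, B 6.54, A 4.03, E 3.22, G 0.39
take H (14 @ 171); take C (34 @ 298); take F (40 @ 297); take D (29 @ 211); take B (37 @ 242); take 26/30 of A → 104.87. Capacity used 180/180.
Total value = 1323.87

1323.87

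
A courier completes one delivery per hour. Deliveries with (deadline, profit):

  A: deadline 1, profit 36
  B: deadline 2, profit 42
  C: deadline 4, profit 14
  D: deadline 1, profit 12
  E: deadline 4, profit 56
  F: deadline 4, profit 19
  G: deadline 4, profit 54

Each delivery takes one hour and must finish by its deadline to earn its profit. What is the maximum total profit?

Profit order: E=56 G=54 B=42 A=36 F=19 C=14 D=12
Assign: E→slot 4, G→slot 3, B→slot 2, A→slot 1, F skipped, C skipped, D skipped.
Slots: [1:A] [2:B] [3:G] [4:E]
Profit = 36 + 42 + 54 + 56 = 188

188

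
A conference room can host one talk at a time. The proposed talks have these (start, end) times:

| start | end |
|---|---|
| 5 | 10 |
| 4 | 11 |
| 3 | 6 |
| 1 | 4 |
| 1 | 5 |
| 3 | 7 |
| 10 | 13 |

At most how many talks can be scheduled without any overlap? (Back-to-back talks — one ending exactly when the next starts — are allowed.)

3

Greedy by earliest finish: after sorting by end time, pick each interval compatible with the last pick.
By end time: (1,4), (1,5), (3,6), (3,7), (5,10), (4,11), (10,13).
Pick (1,4); next start ≥ 4 → (5,10); next start ≥ 10 → (10,13).
Selected 3 talks.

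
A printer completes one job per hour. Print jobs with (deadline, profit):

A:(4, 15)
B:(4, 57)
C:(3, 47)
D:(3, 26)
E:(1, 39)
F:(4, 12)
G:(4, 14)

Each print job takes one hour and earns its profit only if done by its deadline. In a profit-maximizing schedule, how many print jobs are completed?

By profit: B(d4,57), C(d3,47), E(d1,39), D(d3,26), A(d4,15), G(d4,14), F(d4,12)
B→slot 4; C→slot 3; E→slot 1; D→slot 2; A skipped; G skipped; F skipped.
4 of 7 scheduled.

4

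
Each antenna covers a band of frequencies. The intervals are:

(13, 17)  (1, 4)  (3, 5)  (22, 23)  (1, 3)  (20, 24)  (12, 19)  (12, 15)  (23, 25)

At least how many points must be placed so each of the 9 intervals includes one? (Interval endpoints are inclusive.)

3

Process intervals by earliest right end; each time one isn't hit yet, stab at its right endpoint.
Sorted: [1,3] [1,4] [3,5] [12,15] [13,17] [12,19] [22,23] [20,24] [23,25]
{[1,3],[1,4],[3,5]} hit by 3; {[12,15],[13,17],[12,19]} hit by 15; {[22,23],[20,24],[23,25]} hit by 23.
Points: 3, 15, 23 (3 total).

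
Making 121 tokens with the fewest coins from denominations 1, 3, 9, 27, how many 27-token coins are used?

4

121 − 4×27→13 − 1×9→4 − 1×3→1 − 1×1→0
Count of 27: 4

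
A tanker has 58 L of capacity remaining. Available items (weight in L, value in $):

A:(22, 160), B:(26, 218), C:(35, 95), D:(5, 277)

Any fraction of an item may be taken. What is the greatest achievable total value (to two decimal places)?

668.57

Greedy by value/weight ratio, highest first.
Ratios (sorted): D 55.40, B 8.38, A 7.27, C 2.71
take D (5 @ 277); take B (26 @ 218); take A (22 @ 160); take 5/35 of C → 13.57. Capacity used 58/58.
Total value = 668.57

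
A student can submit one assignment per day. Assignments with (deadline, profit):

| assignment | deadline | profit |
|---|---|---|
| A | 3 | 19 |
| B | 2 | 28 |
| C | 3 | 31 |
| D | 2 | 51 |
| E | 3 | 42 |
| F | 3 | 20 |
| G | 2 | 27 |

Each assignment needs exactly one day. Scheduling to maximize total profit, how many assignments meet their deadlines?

3

Profit order: D=51 E=42 C=31 B=28 G=27 F=20 A=19
Assign: D→slot 2, E→slot 3, C→slot 1, B skipped, G skipped, F skipped, A skipped.
Slots: [1:C] [2:D] [3:E]
3 of 7 scheduled.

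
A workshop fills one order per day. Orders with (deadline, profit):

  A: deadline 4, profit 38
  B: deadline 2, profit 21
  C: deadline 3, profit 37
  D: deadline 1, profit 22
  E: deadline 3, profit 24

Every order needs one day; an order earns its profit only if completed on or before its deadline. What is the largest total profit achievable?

121

Profit order: A=38 C=37 E=24 D=22 B=21
Assign: A→slot 4, C→slot 3, E→slot 2, D→slot 1, B skipped.
Slots: [1:D] [2:E] [3:C] [4:A]
Profit = 22 + 24 + 37 + 38 = 121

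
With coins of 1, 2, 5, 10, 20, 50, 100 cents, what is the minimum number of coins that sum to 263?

Use the largest denomination that fits, subtract, and repeat.
263 = 2×100 + 1×50 + 1×10 + 1×2 + 1×1
Total coins = 2 + 1 + 1 + 1 + 1 = 6

6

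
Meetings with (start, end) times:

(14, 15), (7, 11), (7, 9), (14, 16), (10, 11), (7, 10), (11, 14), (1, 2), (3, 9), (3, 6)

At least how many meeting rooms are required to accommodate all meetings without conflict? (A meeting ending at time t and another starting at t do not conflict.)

4

starts: [1, 3, 3, 7, 7, 7, 10, 11, 14, 14]
ends:   [2, 6, 9, 9, 10, 11, 11, 14, 15, 16]
s1→1 e2→0 s3→1 s3→2 e6→1 s7→2 s7→3 s7→4  — peak 4.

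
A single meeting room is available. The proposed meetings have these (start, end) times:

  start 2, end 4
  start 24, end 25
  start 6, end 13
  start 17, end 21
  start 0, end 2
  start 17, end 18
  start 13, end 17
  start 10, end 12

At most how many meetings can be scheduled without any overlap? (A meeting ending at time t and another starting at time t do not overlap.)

Sorted by end: (0,2)  (2,4)  (10,12)  (6,13)  (13,17)  (17,18)  (17,21)  (24,25)
take (0,2); take (2,4); take (10,12); take (13,17); take (17,18); take (24,25).
Selected 6 meetings.

6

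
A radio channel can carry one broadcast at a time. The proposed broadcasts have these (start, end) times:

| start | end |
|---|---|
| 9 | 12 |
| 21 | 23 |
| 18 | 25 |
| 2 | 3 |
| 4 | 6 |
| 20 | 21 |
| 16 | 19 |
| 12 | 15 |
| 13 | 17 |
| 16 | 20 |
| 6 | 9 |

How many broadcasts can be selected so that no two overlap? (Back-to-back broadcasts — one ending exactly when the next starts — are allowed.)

By end time: (2,3), (4,6), (6,9), (9,12), (12,15), (13,17), (16,19), (16,20), (20,21), (21,23), (18,25).
Pick (2,3); next start ≥ 3 → (4,6); next start ≥ 6 → (6,9); next start ≥ 9 → (9,12); next start ≥ 12 → (12,15); next start ≥ 15 → (16,19); next start ≥ 19 → (20,21); next start ≥ 21 → (21,23).
Selected 8 broadcasts.

8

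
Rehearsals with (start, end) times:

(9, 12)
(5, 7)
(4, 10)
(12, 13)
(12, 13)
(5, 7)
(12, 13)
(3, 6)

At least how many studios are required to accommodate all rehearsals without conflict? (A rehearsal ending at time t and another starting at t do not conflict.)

starts: [3, 4, 5, 5, 9, 12, 12, 12]
ends:   [6, 7, 7, 10, 12, 13, 13, 13]
s3→1 s4→2 s5→3 s5→4  — peak 4.

4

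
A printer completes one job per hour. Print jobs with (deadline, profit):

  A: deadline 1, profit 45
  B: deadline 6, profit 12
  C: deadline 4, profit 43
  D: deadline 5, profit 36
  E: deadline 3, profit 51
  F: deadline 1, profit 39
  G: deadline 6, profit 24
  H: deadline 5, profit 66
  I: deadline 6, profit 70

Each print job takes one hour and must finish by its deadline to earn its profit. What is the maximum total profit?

311

By profit: I(d6,70), H(d5,66), E(d3,51), A(d1,45), C(d4,43), F(d1,39), D(d5,36), G(d6,24), B(d6,12)
I→slot 6; H→slot 5; E→slot 3; A→slot 1; C→slot 4; F skipped; D→slot 2; G skipped; B skipped.
Profit = 45 + 36 + 51 + 43 + 66 + 70 = 311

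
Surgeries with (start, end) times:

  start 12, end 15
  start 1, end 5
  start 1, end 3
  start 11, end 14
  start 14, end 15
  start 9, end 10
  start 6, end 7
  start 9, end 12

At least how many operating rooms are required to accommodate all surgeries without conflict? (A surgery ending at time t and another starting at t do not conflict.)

starts: [1, 1, 6, 9, 9, 11, 12, 14]
ends:   [3, 5, 7, 10, 12, 14, 15, 15]
s1→1 s1→2  — peak 2.

2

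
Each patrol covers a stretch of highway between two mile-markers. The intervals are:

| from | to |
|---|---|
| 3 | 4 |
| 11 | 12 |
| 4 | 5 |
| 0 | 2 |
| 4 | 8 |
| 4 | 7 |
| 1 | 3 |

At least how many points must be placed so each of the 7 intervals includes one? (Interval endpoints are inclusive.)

3

By right end: [0,2]  [1,3]  [3,4]  [4,5]  [4,7]  [4,8]  [11,12]
[0,2] uncovered → point at 2; [3,4] uncovered → point at 4; [11,12] uncovered → point at 12.
Points: 2, 4, 12 (3 total).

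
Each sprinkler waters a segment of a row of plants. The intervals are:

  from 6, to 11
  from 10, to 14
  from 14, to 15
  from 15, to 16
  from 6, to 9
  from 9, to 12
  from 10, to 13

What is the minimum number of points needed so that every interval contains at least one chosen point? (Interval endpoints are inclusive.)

Process intervals by earliest right end; each time one isn't hit yet, stab at its right endpoint.
By right end: [6,9]  [6,11]  [9,12]  [10,13]  [10,14]  [14,15]  [15,16]
[6,9] uncovered → point at 9; [10,13] uncovered → point at 13; [14,15] uncovered → point at 15.
Points: 9, 13, 15 (3 total).

3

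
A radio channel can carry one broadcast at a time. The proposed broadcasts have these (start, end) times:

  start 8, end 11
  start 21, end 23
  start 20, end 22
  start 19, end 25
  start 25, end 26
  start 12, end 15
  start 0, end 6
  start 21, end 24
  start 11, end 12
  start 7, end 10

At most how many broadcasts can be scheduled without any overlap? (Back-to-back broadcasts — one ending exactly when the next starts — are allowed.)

6

Greedy by earliest finish: after sorting by end time, pick each interval compatible with the last pick.
By end time: (0,6), (7,10), (8,11), (11,12), (12,15), (20,22), (21,23), (21,24), (19,25), (25,26).
Pick (0,6); next start ≥ 6 → (7,10); next start ≥ 10 → (11,12); next start ≥ 12 → (12,15); next start ≥ 15 → (20,22); next start ≥ 22 → (25,26).
Selected 6 broadcasts.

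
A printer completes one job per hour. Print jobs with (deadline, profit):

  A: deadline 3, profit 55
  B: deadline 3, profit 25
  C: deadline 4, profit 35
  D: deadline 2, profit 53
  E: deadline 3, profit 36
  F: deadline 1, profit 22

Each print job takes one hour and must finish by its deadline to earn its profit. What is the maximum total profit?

179

Take jobs in profit order; each goes to the latest open slot no later than its deadline.
By profit: A(d3,55), D(d2,53), E(d3,36), C(d4,35), B(d3,25), F(d1,22)
A→slot 3; D→slot 2; E→slot 1; C→slot 4; B skipped; F skipped.
Profit = 36 + 53 + 55 + 35 = 179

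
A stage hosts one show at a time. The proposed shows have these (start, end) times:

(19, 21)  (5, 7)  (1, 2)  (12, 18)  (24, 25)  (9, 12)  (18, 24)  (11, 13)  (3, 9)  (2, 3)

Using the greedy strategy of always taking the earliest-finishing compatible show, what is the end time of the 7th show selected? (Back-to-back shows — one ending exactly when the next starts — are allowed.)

By end time: (1,2), (2,3), (5,7), (3,9), (9,12), (11,13), (12,18), (19,21), (18,24), (24,25).
Pick (1,2); next start ≥ 2 → (2,3); next start ≥ 3 → (5,7); next start ≥ 7 → (9,12); next start ≥ 12 → (12,18); next start ≥ 18 → (19,21); next start ≥ 21 → (24,25).
Selected: (1,2) (2,3) (5,7) (9,12) (12,18) (19,21) (24,25)

25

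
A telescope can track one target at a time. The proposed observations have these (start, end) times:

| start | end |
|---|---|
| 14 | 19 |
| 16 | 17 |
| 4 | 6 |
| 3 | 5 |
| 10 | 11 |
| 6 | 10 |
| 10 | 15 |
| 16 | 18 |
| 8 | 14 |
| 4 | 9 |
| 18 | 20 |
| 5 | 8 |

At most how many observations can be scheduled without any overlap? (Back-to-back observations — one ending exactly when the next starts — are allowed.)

Sorted by end: (3,5)  (4,6)  (5,8)  (4,9)  (6,10)  (10,11)  (8,14)  (10,15)  (16,17)  (16,18)  (14,19)  (18,20)
take (3,5); take (5,8); take (10,11); take (16,17); skip (16,18); take (18,20).
Selected 5 observations.

5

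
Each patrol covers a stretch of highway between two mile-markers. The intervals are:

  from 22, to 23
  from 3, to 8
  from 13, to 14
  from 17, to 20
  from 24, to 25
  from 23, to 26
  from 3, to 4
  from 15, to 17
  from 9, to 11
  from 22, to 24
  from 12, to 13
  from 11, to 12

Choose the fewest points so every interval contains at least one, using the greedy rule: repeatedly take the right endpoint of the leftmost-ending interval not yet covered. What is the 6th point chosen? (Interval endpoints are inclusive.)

Process intervals by earliest right end; each time one isn't hit yet, stab at its right endpoint.
By right end: [3,4]  [3,8]  [9,11]  [11,12]  [12,13]  [13,14]  [15,17]  [17,20]  [22,23]  [22,24]  [24,25]  [23,26]
[3,4] uncovered → point at 4; [9,11] uncovered → point at 11; [12,13] uncovered → point at 13; [15,17] uncovered → point at 17; [22,23] uncovered → point at 23; [24,25] uncovered → point at 25.
Points: 4, 11, 13, 17, 23, 25 (6 total).

25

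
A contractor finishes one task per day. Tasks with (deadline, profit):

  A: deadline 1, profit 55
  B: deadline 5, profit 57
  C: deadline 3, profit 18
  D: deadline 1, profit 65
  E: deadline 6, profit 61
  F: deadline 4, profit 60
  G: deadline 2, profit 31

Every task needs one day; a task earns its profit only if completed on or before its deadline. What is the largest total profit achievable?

292

Profit order: D=65 E=61 F=60 B=57 A=55 G=31 C=18
Assign: D→slot 1, E→slot 6, F→slot 4, B→slot 5, A skipped, G→slot 2, C→slot 3.
Slots: [1:D] [2:G] [3:C] [4:F] [5:B] [6:E]
Profit = 65 + 31 + 18 + 60 + 57 + 61 = 292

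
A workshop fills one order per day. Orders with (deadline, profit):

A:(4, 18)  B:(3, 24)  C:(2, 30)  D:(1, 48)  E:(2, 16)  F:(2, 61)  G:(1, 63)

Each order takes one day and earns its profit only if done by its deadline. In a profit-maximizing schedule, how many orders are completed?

4

By profit: G(d1,63), F(d2,61), D(d1,48), C(d2,30), B(d3,24), A(d4,18), E(d2,16)
G→slot 1; F→slot 2; D skipped; C skipped; B→slot 3; A→slot 4; E skipped.
4 of 7 scheduled.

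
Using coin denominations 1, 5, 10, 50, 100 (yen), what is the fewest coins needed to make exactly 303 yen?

6

Use the largest denomination that fits, subtract, and repeat.
303 = 3×100 + 3×1
Total coins = 3 + 3 = 6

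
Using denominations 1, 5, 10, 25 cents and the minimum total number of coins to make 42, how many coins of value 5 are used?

1

Greedy: take as many of the largest coin as possible, then repeat with the remainder.
42 = 1×25 + 1×10 + 1×5 + 2×1
Count of 5: 1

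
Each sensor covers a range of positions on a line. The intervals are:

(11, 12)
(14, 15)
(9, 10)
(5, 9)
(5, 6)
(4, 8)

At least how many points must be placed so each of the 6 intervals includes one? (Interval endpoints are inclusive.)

By right end: [5,6]  [4,8]  [5,9]  [9,10]  [11,12]  [14,15]
[5,6] uncovered → point at 6; [9,10] uncovered → point at 10; [11,12] uncovered → point at 12; [14,15] uncovered → point at 15.
Points: 6, 10, 12, 15 (4 total).

4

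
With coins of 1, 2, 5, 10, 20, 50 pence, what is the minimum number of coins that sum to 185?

Use the largest denomination that fits, subtract, and repeat.
185 = 3×50 + 1×20 + 1×10 + 1×5
Total coins = 3 + 1 + 1 + 1 = 6

6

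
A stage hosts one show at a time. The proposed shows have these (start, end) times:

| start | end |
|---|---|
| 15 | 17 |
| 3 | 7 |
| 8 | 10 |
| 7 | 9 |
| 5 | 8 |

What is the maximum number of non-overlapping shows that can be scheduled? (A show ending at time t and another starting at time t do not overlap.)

Greedy by earliest finish: after sorting by end time, pick each interval compatible with the last pick.
Sorted by end: (3,7)  (5,8)  (7,9)  (8,10)  (15,17)
take (3,7); take (7,9); skip (8,10); take (15,17).
Selected 3 shows.

3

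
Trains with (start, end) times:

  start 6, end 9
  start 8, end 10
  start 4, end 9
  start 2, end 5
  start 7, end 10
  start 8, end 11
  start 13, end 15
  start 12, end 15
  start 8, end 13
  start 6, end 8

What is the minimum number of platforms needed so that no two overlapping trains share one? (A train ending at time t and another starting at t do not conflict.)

Count concurrent intervals with a sweep; the peak is the room count.
Events (time:±→running): 2:+→1 4:+→2 5:-→1 6:+→2 6:+→3 7:+→4 8:-→3 8:+→4 8:+→5 8:+→6 … peak 6.

6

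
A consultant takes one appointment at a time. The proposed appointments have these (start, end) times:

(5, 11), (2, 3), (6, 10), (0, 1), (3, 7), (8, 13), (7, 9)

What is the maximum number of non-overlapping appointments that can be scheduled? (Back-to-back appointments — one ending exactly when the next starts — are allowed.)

4

Sort by end time and greedily take each interval whose start is ≥ the last chosen end.
By end time: (0,1), (2,3), (3,7), (7,9), (6,10), (5,11), (8,13).
Pick (0,1); next start ≥ 1 → (2,3); next start ≥ 3 → (3,7); next start ≥ 7 → (7,9).
Selected 4 appointments.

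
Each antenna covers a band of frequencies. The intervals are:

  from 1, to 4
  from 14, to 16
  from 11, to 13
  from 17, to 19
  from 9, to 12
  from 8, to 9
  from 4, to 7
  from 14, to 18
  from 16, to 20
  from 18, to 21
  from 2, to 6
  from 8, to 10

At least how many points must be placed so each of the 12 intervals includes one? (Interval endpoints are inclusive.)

Sorted: [1,4] [2,6] [4,7] [8,9] [8,10] [9,12] [11,13] [14,16] [14,18] [17,19] [16,20] [18,21]
{[1,4],[2,6],[4,7]} hit by 4; {[8,9],[8,10],[9,12]} hit by 9; {[11,13]} hit by 13; {[14,16],[14,18]} hit by 16; {[17,19],[16,20],[18,21]} hit by 19.
Points: 4, 9, 13, 16, 19 (5 total).

5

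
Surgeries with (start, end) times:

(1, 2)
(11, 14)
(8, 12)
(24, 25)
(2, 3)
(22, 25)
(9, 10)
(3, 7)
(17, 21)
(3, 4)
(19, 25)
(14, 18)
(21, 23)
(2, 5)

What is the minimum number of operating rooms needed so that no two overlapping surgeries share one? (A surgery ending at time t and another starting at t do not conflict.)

The answer is the maximum number of intervals overlapping at any instant.
starts: [1, 2, 2, 3, 3, 8, 9, 11, 14, 17, 19, 21, 22, 24]
ends:   [2, 3, 4, 5, 7, 10, 12, 14, 18, 21, 23, 25, 25, 25]
s1→1 e2→0 s2→1 s2→2 e3→1 s3→2 s3→3  — peak 3.

3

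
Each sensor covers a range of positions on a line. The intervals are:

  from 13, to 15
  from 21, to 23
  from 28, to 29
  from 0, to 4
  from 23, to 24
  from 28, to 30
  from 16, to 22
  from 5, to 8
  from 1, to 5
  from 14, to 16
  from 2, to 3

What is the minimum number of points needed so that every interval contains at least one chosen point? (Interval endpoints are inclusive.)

Sorted: [2,3] [0,4] [1,5] [5,8] [13,15] [14,16] [16,22] [21,23] [23,24] [28,29] [28,30]
{[2,3],[0,4],[1,5]} hit by 3; {[5,8]} hit by 8; {[13,15],[14,16]} hit by 15; {[16,22],[21,23]} hit by 22; {[23,24]} hit by 24; {[28,29],[28,30]} hit by 29.
Points: 3, 8, 15, 22, 24, 29 (6 total).

6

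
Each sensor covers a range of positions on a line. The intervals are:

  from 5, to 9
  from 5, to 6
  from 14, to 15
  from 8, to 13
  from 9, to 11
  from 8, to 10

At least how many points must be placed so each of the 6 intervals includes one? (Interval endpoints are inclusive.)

3

By right end: [5,6]  [5,9]  [8,10]  [9,11]  [8,13]  [14,15]
[5,6] uncovered → point at 6; [8,10] uncovered → point at 10; [14,15] uncovered → point at 15.
Points: 6, 10, 15 (3 total).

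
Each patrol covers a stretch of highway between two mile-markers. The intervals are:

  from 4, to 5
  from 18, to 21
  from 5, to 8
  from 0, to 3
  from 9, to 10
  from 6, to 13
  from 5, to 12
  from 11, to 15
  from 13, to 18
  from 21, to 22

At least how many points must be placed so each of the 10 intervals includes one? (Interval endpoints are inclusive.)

Sort by right endpoint; whenever an interval is uncovered, place a point at its right end.
Sorted: [0,3] [4,5] [5,8] [9,10] [5,12] [6,13] [11,15] [13,18] [18,21] [21,22]
{[0,3]} hit by 3; {[4,5],[5,8]} hit by 5; {[9,10],[5,12],[6,13]} hit by 10; {[11,15],[13,18]} hit by 15; {[18,21],[21,22]} hit by 21.
Points: 3, 5, 10, 15, 21 (5 total).

5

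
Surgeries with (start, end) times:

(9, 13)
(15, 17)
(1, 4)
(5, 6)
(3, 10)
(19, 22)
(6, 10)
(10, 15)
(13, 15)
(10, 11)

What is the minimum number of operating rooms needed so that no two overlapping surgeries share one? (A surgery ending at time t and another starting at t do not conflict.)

3

starts: [1, 3, 5, 6, 9, 10, 10, 13, 15, 19]
ends:   [4, 6, 10, 10, 11, 13, 15, 15, 17, 22]
s1→1 s3→2 e4→1 s5→2 e6→1 s6→2 s9→3  — peak 3.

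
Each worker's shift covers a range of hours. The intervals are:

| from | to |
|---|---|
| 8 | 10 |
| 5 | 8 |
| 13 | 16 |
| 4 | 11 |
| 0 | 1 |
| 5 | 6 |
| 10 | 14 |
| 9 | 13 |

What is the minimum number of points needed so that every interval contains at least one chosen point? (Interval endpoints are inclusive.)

4

Process intervals by earliest right end; each time one isn't hit yet, stab at its right endpoint.
Sorted: [0,1] [5,6] [5,8] [8,10] [4,11] [9,13] [10,14] [13,16]
{[0,1]} hit by 1; {[5,6],[5,8]} hit by 6; {[8,10],[4,11],[9,13],[10,14]} hit by 10; {[13,16]} hit by 16.
Points: 1, 6, 10, 16 (4 total).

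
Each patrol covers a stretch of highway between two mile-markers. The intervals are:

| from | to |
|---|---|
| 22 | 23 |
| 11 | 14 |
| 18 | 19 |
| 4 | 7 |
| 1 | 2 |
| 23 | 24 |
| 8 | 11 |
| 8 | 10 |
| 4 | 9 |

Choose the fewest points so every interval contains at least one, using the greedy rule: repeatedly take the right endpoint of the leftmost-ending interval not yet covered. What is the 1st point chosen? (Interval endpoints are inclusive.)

2

Sort by right endpoint; whenever an interval is uncovered, place a point at its right end.
By right end: [1,2]  [4,7]  [4,9]  [8,10]  [8,11]  [11,14]  [18,19]  [22,23]  [23,24]
[1,2] uncovered → point at 2; [4,7] uncovered → point at 7; [8,10] uncovered → point at 10; [11,14] uncovered → point at 14; [18,19] uncovered → point at 19; [22,23] uncovered → point at 23.
Points: 2, 7, 10, 14, 19, 23 (6 total).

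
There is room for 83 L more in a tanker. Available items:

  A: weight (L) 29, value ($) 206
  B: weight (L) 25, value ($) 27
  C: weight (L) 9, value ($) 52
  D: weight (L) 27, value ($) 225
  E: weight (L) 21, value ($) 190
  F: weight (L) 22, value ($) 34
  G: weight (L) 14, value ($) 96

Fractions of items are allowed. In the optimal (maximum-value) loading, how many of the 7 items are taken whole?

Sort by value per unit weight and fill in that order.
Ratios (sorted): E 9.05, D 8.33, A 7.10, G 6.86, C 5.78, F 1.55, B 1.08
take E (21 @ 190); take D (27 @ 225); take A (29 @ 206); take 6/14 of G → 41.14. Capacity used 83/83.
3 item(s) taken whole; one partial (take 6/14 of G).

3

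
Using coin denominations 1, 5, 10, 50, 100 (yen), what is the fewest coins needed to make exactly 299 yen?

12

Greedy: take as many of the largest coin as possible, then repeat with the remainder.
299 − 2×100→99 − 1×50→49 − 4×10→9 − 1×5→4 − 4×1→0
Total coins = 2 + 1 + 4 + 1 + 4 = 12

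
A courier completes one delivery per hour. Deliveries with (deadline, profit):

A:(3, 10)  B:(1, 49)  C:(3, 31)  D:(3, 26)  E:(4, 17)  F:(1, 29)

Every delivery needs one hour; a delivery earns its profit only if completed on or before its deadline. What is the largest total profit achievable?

Take jobs in profit order; each goes to the latest open slot no later than its deadline.
Profit order: B=49 C=31 F=29 D=26 E=17 A=10
Assign: B→slot 1, C→slot 3, F skipped, D→slot 2, E→slot 4, A skipped.
Slots: [1:B] [2:D] [3:C] [4:E]
Profit = 49 + 26 + 31 + 17 = 123

123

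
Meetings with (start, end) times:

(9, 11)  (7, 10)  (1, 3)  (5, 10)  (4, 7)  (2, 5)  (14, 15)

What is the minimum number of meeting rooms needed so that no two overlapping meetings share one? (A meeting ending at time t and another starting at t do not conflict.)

3

starts: [1, 2, 4, 5, 7, 9, 14]
ends:   [3, 5, 7, 10, 10, 11, 15]
s1→1 s2→2 e3→1 s4→2 e5→1 s5→2 e7→1 s7→2 s9→3  — peak 3.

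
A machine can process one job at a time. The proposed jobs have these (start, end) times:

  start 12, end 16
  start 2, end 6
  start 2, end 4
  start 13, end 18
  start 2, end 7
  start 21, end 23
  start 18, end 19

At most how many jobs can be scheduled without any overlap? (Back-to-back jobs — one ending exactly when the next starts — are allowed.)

Greedy by earliest finish: after sorting by end time, pick each interval compatible with the last pick.
By end time: (2,4), (2,6), (2,7), (12,16), (13,18), (18,19), (21,23).
Pick (2,4); next start ≥ 4 → (12,16); next start ≥ 16 → (18,19); next start ≥ 19 → (21,23).
Selected 4 jobs.

4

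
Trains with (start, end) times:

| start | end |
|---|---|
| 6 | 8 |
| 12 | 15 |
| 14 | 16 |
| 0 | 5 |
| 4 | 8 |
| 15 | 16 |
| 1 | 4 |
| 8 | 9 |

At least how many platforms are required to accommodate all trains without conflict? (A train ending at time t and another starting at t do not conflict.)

2

Events (time:±→running): 0:+→1 1:+→2 … peak 2.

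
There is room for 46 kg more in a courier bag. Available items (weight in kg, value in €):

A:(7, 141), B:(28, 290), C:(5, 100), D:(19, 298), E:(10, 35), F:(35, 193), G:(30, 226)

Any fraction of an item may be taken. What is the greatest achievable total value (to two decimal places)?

Sort by value per unit weight and fill in that order.
Order: A (141/7=20.14) > C (100/5=20.00) > D (298/19=15.68) > B (290/28=10.36) > G (226/30=7.53) > F (193/35=5.51) > E (35/10=3.50)
Fill: take A (7 @ 141) → take C (5 @ 100) → take D (19 @ 298) → take 15/28 of B → 155.36; 46/46 used.
Total value = 694.36

694.36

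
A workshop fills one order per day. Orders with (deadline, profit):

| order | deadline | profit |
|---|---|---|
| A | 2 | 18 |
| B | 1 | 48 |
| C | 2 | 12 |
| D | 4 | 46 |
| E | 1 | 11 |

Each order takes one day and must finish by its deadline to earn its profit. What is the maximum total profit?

Take jobs in profit order; each goes to the latest open slot no later than its deadline.
Profit order: B=48 D=46 A=18 C=12 E=11
Assign: B→slot 1, D→slot 4, A→slot 2, C skipped, E skipped.
Slots: [1:B] [2:A] [4:D]
Profit = 48 + 18 + 46 = 112

112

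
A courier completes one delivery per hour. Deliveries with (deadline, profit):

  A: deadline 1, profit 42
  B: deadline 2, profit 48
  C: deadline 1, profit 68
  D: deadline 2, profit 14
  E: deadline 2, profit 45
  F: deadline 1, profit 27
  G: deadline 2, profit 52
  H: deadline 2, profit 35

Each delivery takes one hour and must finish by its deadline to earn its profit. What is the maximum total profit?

Sort by profit descending; place each in the latest free slot ≤ its deadline.
By profit: C(d1,68), G(d2,52), B(d2,48), E(d2,45), A(d1,42), H(d2,35), F(d1,27), D(d2,14)
C→slot 1; G→slot 2; B skipped; E skipped; A skipped; H skipped; F skipped; D skipped.
Profit = 68 + 52 = 120

120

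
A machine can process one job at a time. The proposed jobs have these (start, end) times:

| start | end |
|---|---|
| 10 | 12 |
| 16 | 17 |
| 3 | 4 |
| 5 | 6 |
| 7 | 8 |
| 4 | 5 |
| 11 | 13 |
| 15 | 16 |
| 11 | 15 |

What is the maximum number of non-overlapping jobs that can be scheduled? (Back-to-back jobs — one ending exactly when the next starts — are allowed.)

7

Greedy by earliest finish: after sorting by end time, pick each interval compatible with the last pick.
By end time: (3,4), (4,5), (5,6), (7,8), (10,12), (11,13), (11,15), (15,16), (16,17).
Pick (3,4); next start ≥ 4 → (4,5); next start ≥ 5 → (5,6); next start ≥ 6 → (7,8); next start ≥ 8 → (10,12); next start ≥ 12 → (15,16); next start ≥ 16 → (16,17).
Selected 7 jobs.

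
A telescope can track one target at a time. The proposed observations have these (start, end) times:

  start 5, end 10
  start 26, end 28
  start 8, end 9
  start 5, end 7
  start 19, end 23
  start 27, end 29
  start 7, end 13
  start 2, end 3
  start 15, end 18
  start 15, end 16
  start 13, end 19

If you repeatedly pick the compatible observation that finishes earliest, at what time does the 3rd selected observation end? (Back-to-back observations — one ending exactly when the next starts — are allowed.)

9

By end time: (2,3), (5,7), (8,9), (5,10), (7,13), (15,16), (15,18), (13,19), (19,23), (26,28), (27,29).
Pick (2,3); next start ≥ 3 → (5,7); next start ≥ 7 → (8,9); next start ≥ 9 → (15,16); next start ≥ 16 → (19,23); next start ≥ 23 → (26,28).
Selected: (2,3) (5,7) (8,9) (15,16) (19,23) (26,28)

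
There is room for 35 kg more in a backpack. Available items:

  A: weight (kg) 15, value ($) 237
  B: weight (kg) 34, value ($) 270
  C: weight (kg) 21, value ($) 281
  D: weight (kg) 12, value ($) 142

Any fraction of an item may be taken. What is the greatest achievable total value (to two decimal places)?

504.62

Greedy by value/weight ratio, highest first.
Order: A (237/15=15.80) > C (281/21=13.38) > D (142/12=11.83) > B (270/34=7.94)
Fill: take A (15 @ 237) → take 20/21 of C → 267.62; 35/35 used.
Total value = 504.62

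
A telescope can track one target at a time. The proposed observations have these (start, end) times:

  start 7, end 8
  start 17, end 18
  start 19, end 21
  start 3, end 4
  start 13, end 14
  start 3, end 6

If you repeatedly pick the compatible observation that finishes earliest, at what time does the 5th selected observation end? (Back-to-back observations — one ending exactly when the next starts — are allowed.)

21

Greedy by earliest finish: after sorting by end time, pick each interval compatible with the last pick.
Sorted by end: (3,4)  (3,6)  (7,8)  (13,14)  (17,18)  (19,21)
take (3,4); skip (3,6); take (7,8); take (13,14); take (17,18); take (19,21).
Selected: (3,4) (7,8) (13,14) (17,18) (19,21)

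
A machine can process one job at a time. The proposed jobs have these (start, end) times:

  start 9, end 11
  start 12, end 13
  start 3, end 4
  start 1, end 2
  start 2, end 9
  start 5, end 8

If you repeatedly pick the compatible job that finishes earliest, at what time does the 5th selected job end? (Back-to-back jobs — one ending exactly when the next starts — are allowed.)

Order by finish time; keep every interval that doesn't clash with the previous kept one.
Sorted by end: (1,2)  (3,4)  (5,8)  (2,9)  (9,11)  (12,13)
take (1,2); take (3,4); take (5,8); skip (2,9); take (9,11); take (12,13).
Selected: (1,2) (3,4) (5,8) (9,11) (12,13)

13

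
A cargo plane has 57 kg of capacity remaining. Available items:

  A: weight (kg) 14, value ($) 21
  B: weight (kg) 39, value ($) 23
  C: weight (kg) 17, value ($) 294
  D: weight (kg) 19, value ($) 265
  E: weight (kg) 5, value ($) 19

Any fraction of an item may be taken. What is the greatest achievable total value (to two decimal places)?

Sort by value per unit weight and fill in that order.
Order: C (294/17=17.29) > D (265/19=13.95) > E (19/5=3.80) > A (21/14=1.50) > B (23/39=0.59)
Fill: take C (17 @ 294) → take D (19 @ 265) → take E (5 @ 19) → take A (14 @ 21) → take 2/39 of B → 1.18; 57/57 used.
Total value = 600.18

600.18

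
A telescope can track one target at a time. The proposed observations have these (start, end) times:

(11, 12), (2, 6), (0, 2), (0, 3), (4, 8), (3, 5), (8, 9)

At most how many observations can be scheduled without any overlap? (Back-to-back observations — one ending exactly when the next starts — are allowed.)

Sorted by end: (0,2)  (0,3)  (3,5)  (2,6)  (4,8)  (8,9)  (11,12)
take (0,2); skip (0,3); take (3,5); skip (2,6); skip (4,8); take (8,9); take (11,12).
Selected 4 observations.

4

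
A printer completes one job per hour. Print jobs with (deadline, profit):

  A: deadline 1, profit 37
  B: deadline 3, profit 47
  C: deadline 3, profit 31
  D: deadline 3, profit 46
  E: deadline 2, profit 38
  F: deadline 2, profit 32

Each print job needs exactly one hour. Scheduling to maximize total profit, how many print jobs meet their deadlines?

Sort by profit descending; place each in the latest free slot ≤ its deadline.
By profit: B(d3,47), D(d3,46), E(d2,38), A(d1,37), F(d2,32), C(d3,31)
B→slot 3; D→slot 2; E→slot 1; A skipped; F skipped; C skipped.
3 of 6 scheduled.

3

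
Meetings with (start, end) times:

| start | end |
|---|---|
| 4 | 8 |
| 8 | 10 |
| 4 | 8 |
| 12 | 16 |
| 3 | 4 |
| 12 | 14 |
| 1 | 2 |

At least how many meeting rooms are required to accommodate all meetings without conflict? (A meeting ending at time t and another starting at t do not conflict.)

starts: [1, 3, 4, 4, 8, 12, 12]
ends:   [2, 4, 8, 8, 10, 14, 16]
s1→1 e2→0 s3→1 e4→0 s4→1 s4→2  — peak 2.

2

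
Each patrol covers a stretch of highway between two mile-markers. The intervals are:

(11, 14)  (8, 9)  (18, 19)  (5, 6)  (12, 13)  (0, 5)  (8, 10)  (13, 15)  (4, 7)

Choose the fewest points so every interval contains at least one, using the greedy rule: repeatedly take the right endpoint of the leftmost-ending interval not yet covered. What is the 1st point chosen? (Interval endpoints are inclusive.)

5

Sort by right endpoint; whenever an interval is uncovered, place a point at its right end.
By right end: [0,5]  [5,6]  [4,7]  [8,9]  [8,10]  [12,13]  [11,14]  [13,15]  [18,19]
[0,5] uncovered → point at 5; [8,9] uncovered → point at 9; [12,13] uncovered → point at 13; [18,19] uncovered → point at 19.
Points: 5, 9, 13, 19 (4 total).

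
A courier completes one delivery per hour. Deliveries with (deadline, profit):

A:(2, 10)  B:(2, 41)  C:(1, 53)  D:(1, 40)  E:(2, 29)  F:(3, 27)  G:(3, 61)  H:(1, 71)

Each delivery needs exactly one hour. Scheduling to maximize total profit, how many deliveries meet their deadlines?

By profit: H(d1,71), G(d3,61), C(d1,53), B(d2,41), D(d1,40), E(d2,29), F(d3,27), A(d2,10)
H→slot 1; G→slot 3; C skipped; B→slot 2; D skipped; E skipped; F skipped; A skipped.
3 of 8 scheduled.

3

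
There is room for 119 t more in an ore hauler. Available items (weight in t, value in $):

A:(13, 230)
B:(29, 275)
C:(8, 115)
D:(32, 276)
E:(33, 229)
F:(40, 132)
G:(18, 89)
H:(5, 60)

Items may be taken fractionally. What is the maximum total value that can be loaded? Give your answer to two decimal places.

1178.06

Sort by value per unit weight and fill in that order.
Order: A (230/13=17.69) > C (115/8=14.38) > H (60/5=12.00) > B (275/29=9.48) > D (276/32=8.62) > E (229/33=6.94) > G (89/18=4.94) > F (132/40=3.30)
Fill: take A (13 @ 230) → take C (8 @ 115) → take H (5 @ 60) → take B (29 @ 275) → take D (32 @ 276) → take 32/33 of E → 222.06; 119/119 used.
Total value = 1178.06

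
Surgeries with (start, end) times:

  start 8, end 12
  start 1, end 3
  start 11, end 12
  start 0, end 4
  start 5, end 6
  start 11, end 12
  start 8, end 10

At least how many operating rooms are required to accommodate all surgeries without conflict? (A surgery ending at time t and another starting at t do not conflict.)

Count concurrent intervals with a sweep; the peak is the room count.
Events (time:±→running): 0:+→1 1:+→2 3:-→1 4:-→0 5:+→1 6:-→0 8:+→1 8:+→2 10:-→1 11:+→2 11:+→3 … peak 3.

3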